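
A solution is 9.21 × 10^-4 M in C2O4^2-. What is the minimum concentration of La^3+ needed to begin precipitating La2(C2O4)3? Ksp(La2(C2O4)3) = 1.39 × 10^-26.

La2(C2O4)3(s) ⇌ 2 La^3+(aq) + 3 C2O4^2-(aq)
Ksp = [La^3+]^2[C2O4^2-]^3
Precipitation begins when Q = Ksp. With [C2O4^2-] = 9.21 × 10^-4 M:
1.39 × 10^-26 = (9.21 × 10^-4)^3 × [La^3+]^2
[La^3+] = (1.39 × 10^-26 / 7.812 × 10^-10)^(1/2) = 4.22 × 10^-9 M

[La^3+] = 4.22 × 10^-9 M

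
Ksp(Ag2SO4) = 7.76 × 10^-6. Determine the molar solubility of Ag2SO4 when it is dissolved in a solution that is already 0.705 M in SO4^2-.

Ag2SO4(s) ⇌ 2 Ag^+ + SO4^2-
Ksp = [Ag^+]^2[SO4^2-]
Let s = moles of Ag2SO4 that dissolve per litre. [Ag^+] = 2s, [SO4^2-] = 0.705 + s ≈ 0.705 (since the SO4^2- already present dominates).
Ksp ≈ (2s)^2 × 0.705
s = 1.66 x 10^-3 M
Check: s = 1.7 x 10^-3 ≪ 0.705, so the approximation is valid.

s ≈ 1.66 x 10^-3 M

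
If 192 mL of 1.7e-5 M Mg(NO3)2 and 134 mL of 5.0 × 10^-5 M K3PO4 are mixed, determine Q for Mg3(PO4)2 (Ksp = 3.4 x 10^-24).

Total volume = 192 + 134 = 326 mL.
[Mg^2+] = 1.7 x 10^-5 × (192/326) = 1.00 × 10^-5 M
[PO4^3-] = 5.0 × 10^-5 × (134/326) = 2.06 x 10^-5 M
Mg3(PO4)2(s) ⇌ 3 Mg^2+ + 2 PO4^3-, so Q = [Mg^2+]^3[PO4^3-]^2
Q = (1.00 × 10^-5)^3(2.06 × 10^-5)^2 = 4.2 × 10^-25
Q < Ksp, so no precipitate of Mg3(PO4)2 forms.

Q = 4.2e-25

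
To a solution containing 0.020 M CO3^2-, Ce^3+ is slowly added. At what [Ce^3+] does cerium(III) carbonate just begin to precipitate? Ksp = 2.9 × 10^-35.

Ce2(CO3)3(s) ⇌ 2 Ce^3+(aq) + 3 CO3^2-(aq)
Ksp = [Ce^3+]^2[CO3^2-]^3
Precipitation begins when Q = Ksp. With [CO3^2-] = 0.020 M:
2.9 × 10^-35 = (0.020)^3 × [Ce^3+]^2
[Ce^3+] = (2.9 × 10^-35 / 8.00 × 10^-6)^(1/2) = 1.9 × 10^-15 M

[Ce^3+] ≈ 1.9 x 10^-15 M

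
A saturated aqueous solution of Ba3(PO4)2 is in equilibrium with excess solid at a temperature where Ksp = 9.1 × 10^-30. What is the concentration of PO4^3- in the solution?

1.2 × 10^-6 M

Ba3(PO4)2(s) ⇌ 3 Ba^2+(aq) + 2 PO4^3-(aq)
Ksp = [Ba^2+]^3[PO4^3-]^2
With molar solubility s: [Ba^2+] = 3s, [PO4^3-] = 2s.
Ksp = (3s)^3(2s)^2 = 108s^5
s^5 = 9.1 × 10^-30 / 108, so s = 6.10 × 10^-7 M
[PO4^3-] = 2s = 1.2 × 10^-6 M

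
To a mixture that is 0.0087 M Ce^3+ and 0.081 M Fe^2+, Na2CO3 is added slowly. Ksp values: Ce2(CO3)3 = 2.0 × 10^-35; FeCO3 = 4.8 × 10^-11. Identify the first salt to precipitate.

Ce2(CO3)3

Each salt begins to precipitate when Q = Ksp, i.e. when [CO3^2-] reaches its threshold.
For Ce2(CO3)3: 2.0 × 10^-35 = (0.0087)^2 × [CO3^2-]^3  ⇒  [CO3^2-] = 6.4 × 10^-11 M.
For FeCO3: 4.8 × 10^-11 = 0.081 × [CO3^2-]  ⇒  [CO3^2-] = 5.9 × 10^-10 M.
The salt with the lower threshold [CO3^2-] precipitates first: Ce2(CO3)3.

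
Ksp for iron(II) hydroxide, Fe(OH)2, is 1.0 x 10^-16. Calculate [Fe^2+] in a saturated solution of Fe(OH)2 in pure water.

Fe(OH)2(s) <=> Fe^2+ + 2 OH^-
Ksp = [Fe^2+][OH^-]^2
For each mole of Fe(OH)2 that dissolves: [Fe^2+] = s, [OH^-] = 2s.
Ksp = s(2s)^2 = 4s^3
s^3 = 1.0 x 10^-16 / 4, so s = 2.92 x 10^-6 M
[Fe^2+] = s = 2.9 × 10^-6 M

[Fe^2+] = 2.9 × 10^-6 M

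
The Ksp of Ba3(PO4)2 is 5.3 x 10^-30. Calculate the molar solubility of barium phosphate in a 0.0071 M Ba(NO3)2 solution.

s ≈ 1.9 × 10^-12 M

Ba3(PO4)2(s) <=> 3 Ba^2+(aq) + 2 PO4^3-(aq)
Ksp = [Ba^2+]^3[PO4^3-]^2
Let s be the molar solubility in this solution. [Ba^2+] = 0.0071 + 3s ≈ 0.0071, [PO4^3-] = 2s (common-ion effect: Ba^2+ is already 0.0071 M).
Ksp ≈ (0.0071)^3 × (2s)^2
s = 1.9 × 10^-12 M
Check: 3s = 5.8 x 10^-12 ≪ 0.0071, so the approximation is valid.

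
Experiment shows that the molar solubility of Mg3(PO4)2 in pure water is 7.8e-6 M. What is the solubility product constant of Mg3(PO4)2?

3.1 × 10^-24

Mg3(PO4)2(s) ⇌ 3 Mg^2+ + 2 PO4^3-
For each mole of Mg3(PO4)2 that dissolves: [Mg^2+] = 3s, [PO4^3-] = 2s.
Ksp = [Mg^2+]^3[PO4^3-]^2
Ksp = (3s)^3(2s)^2 = 108s^5
Ksp = 108 × (7.8 × 10^-6)^5 = 3.1 × 10^-24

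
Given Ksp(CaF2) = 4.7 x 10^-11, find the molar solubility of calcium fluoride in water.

CaF2(s) <=> Ca^2+ + 2 F^-
Ksp = [Ca^2+][F^-]^2
Let s = molar solubility. Then [Ca^2+] = s and [F^-] = 2s.
So Ksp = s × (2s)^2 = 4s^3
s = (4.7 x 10^-11 / 4)^(1/3) = 2.3 x 10^-4 M

s = 2.3 x 10^-4 M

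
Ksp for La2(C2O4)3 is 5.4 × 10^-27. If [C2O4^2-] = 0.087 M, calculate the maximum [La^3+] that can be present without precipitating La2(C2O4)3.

La2(C2O4)3(s) <=> 2 La^3+(aq) + 3 C2O4^2-(aq)
Ksp = [La^3+]^2[C2O4^2-]^3
Precipitation begins when Q = Ksp. With [C2O4^2-] = 0.087 M:
5.4 × 10^-27 = (0.087)^3 × [La^3+]^2
[La^3+] = (5.4 × 10^-27 / 6.59 x 10^-4)^(1/2) = 2.9 × 10^-12 M

2.9 × 10^-12 M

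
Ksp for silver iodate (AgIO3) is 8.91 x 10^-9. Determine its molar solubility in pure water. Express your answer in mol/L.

s = 9.44 × 10^-5 M

AgIO3(s) ⇌ Ag^+(aq) + IO3^-(aq)
Ksp = [Ag^+][IO3^-]
With molar solubility s: [Ag^+] = s, [IO3^-] = s.
Ksp = s^2
s = √(8.91 x 10^-9) = 9.44 x 10^-5 M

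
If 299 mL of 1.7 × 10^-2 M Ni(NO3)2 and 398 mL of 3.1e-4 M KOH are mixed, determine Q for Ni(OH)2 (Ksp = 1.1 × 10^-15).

Q = 2.3 x 10^-10

Total volume = 299 + 398 = 697 mL.
[Ni^2+] = 1.7 × 10^-2 × (299/697) = 7.29 x 10^-3 M
[OH^-] = 3.1 × 10^-4 × (398/697) = 1.77 × 10^-4 M
Ni(OH)2(s) ⇌ Ni^2+ + 2 OH^-, so Q = [Ni^2+][OH^-]^2
Q = (7.29 × 10^-3)(1.77 × 10^-4)^2 = 2.3 x 10^-10
Q > Ksp, so Ni(OH)2 will precipitate.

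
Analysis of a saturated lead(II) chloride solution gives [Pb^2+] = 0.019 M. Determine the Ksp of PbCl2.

PbCl2(s) <=> Pb^2+ + 2 Cl^-
Stoichiometry gives [Cl^-] = (2/1)[Pb^2+] = 3.80 x 10^-2 M.
Ksp = [Pb^2+][Cl^-]^2
Ksp = 1.9 × 10^-2 × (3.80 × 10^-2)^2 = 2.7 × 10^-5

Ksp = 2.7 x 10^-5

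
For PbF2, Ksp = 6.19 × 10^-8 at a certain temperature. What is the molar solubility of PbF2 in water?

s ≈ 2.49e-3 M

PbF2(s) <=> Pb^2+ + 2 F^-
Ksp = [Pb^2+][F^-]^2
For each mole of PbF2 that dissolves: [Pb^2+] = s, [F^-] = 2s.
Substituting: Ksp = s(2s)^2 = 4s^3
Solving, s = (6.19 × 10^-8/4)^(1/3) = 2.49 × 10^-3 M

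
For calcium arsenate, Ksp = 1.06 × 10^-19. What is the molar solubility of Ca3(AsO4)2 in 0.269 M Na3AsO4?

3.79 × 10^-7 M

Ca3(AsO4)2(s) <=> 3 Ca^2+(aq) + 2 AsO4^3-(aq)
Ksp = [Ca^2+]^3[AsO4^3-]^2
If s mol/L dissolves here, [Ca^2+] = 3s, [AsO4^3-] = 0.269 + 2s ≈ 0.269 (since AsO4^3- from Na3AsO4 dominates).
Ksp ≈ (3s)^3 × (0.269)^2
s = 3.79 x 10^-7 M
Check: 2s = 7.6 × 10^-7 ≪ 0.269, so the approximation is valid.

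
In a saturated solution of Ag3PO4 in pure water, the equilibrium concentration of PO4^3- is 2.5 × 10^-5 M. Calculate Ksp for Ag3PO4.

Ag3PO4(s) <=> 3 Ag^+ + PO4^3-
Stoichiometry gives [Ag^+] = (3/1)[PO4^3-] = 7.50 × 10^-5 M.
Ksp = [Ag^+]^3[PO4^3-]
Ksp = (7.50 x 10^-5)^3 × 2.5 x 10^-5 = 1.1 x 10^-17

Ksp ≈ 1.1 x 10^-17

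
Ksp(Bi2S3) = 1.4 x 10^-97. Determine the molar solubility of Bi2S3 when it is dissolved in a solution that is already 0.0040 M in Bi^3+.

Bi2S3(s) <=> 2 Bi^3+ + 3 S^2-
Ksp = [Bi^3+]^2[S^2-]^3
Let s be the molar solubility in this solution. [Bi^3+] = 0.0040 + 2s ≈ 0.0040, [S^2-] = 3s (since the Bi^3+ already present dominates).
Ksp ≈ (0.0040)^2 × (3s)^3
s = 6.9 × 10^-32 M
Check: 2s = 1.4 × 10^-31 ≪ 0.0040, so the approximation is valid.

s = 6.9 × 10^-32 M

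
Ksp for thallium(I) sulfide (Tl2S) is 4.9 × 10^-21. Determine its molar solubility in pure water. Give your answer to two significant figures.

s = 1.1 x 10^-7 M

Tl2S(s) ⇌ 2 Tl^+(aq) + S^2-(aq)
Ksp = [Tl^+]^2[S^2-]
If s mol/L of Tl2S dissolves, [Tl^+] = 2s and [S^2-] = s.
Substituting: Ksp = (2s)^2s = 4s^3
s = (4.9 × 10^-21 / 4)^(1/3) = 1.1 x 10^-7 M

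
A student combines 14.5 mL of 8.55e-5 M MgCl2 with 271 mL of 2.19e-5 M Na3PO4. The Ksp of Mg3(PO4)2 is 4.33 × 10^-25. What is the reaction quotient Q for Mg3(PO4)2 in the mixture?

3.54 x 10^-26

Total volume = 14.5 + 271 = 285.5 mL.
[Mg^2+] = 8.55 × 10^-5 × (14.5/285.5) = 4.342 x 10^-6 M
[PO4^3-] = 2.19 × 10^-5 × (271/285.5) = 2.079 × 10^-5 M
Mg3(PO4)2(s) ⇌ 3 Mg^2+(aq) + 2 PO4^3-(aq), so Q = [Mg^2+]^3[PO4^3-]^2
Q = (4.342 × 10^-6)^3(2.079 × 10^-5)^2 = 3.54 x 10^-26
Q < Ksp, so no precipitate of Mg3(PO4)2 forms.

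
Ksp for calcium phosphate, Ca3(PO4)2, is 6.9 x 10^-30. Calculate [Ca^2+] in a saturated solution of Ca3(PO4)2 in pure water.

[Ca^2+] = 1.7 x 10^-6 M

Ca3(PO4)2(s) ⇌ 3 Ca^2+(aq) + 2 PO4^3-(aq)
Ksp = [Ca^2+]^3[PO4^3-]^2
If s mol/L of Ca3(PO4)2 dissolves, [Ca^2+] = 3s and [PO4^3-] = 2s.
Ksp = (3s)^3(2s)^2 = 108s^5
Solving, s = (6.9 x 10^-30/108)^(1/5) = 5.77 × 10^-7 M
[Ca^2+] = 3s = 1.7 × 10^-6 M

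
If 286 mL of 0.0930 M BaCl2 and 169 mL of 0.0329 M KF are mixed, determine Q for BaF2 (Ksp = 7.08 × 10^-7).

8.73 x 10^-6

Total volume = 286 + 169 = 455 mL.
[Ba^2+] = 9.30 x 10^-2 × (286/455) = 5.846 × 10^-2 M
[F^-] = 3.29 × 10^-2 × (169/455) = 1.222 × 10^-2 M
BaF2(s) ⇌ Ba^2+(aq) + 2 F^-(aq), so Q = [Ba^2+][F^-]^2
Q = (5.846 × 10^-2)(1.222 × 10^-2)^2 = 8.73 × 10^-6
Q > Ksp, so BaF2 will precipitate.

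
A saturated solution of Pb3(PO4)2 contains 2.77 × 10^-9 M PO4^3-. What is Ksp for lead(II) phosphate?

Pb3(PO4)2(s) <=> 3 Pb^2+ + 2 PO4^3-
Stoichiometry gives [Pb^2+] = (3/2)[PO4^3-] = 4.155 × 10^-9 M.
Ksp = [Pb^2+]^3[PO4^3-]^2
Ksp = (4.155 × 10^-9)^3 × (2.77 × 10^-9)^2 = 5.50 x 10^-43

5.50 x 10^-43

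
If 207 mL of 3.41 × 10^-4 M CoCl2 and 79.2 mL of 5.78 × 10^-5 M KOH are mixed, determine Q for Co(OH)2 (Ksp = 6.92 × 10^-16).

Total volume = 207 + 79.2 = 286.2 mL.
[Co^2+] = 3.41 × 10^-4 × (207/286.2) = 2.466 x 10^-4 M
[OH^-] = 5.78 × 10^-5 × (79.2/286.2) = 1.599 x 10^-5 M
Co(OH)2(s) ⇌ Co^2+(aq) + 2 OH^-(aq), so Q = [Co^2+][OH^-]^2
Q = (2.466 × 10^-4)(1.599 × 10^-5)^2 = 6.31 x 10^-14
Q > Ksp, so Co(OH)2 will precipitate.

6.31 × 10^-14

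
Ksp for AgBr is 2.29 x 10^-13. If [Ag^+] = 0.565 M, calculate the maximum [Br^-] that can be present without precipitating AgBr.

[Br^-] = 4.05 x 10^-13 M

AgBr(s) ⇌ Ag^+(aq) + Br^-(aq)
Ksp = [Ag^+][Br^-]
Precipitation begins when Q = Ksp. With [Ag^+] = 0.565 M:
2.29 x 10^-13 = (0.565) × [Br^-]
[Br^-] = (2.29 x 10^-13 / 5.65 x 10^-1) = 4.05 × 10^-13 M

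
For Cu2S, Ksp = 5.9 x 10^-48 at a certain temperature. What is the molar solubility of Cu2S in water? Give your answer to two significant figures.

Cu2S(s) <=> 2 Cu^+(aq) + S^2-(aq)
Ksp = [Cu^+]^2[S^2-]
For each mole of Cu2S that dissolves: [Cu^+] = 2s, [S^2-] = s.
Ksp = (2s)^2s = 4s^3
Solving, s = (5.9 x 10^-48/4)^(1/3) = 1.1 × 10^-16 M

s = 1.1e-16 M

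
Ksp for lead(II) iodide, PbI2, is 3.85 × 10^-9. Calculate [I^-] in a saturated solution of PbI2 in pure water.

[I^-] = 1.97 × 10^-3 M

PbI2(s) ⇌ Pb^2+ + 2 I^-
Ksp = [Pb^2+][I^-]^2
For each mole of PbI2 that dissolves: [Pb^2+] = s, [I^-] = 2s.
Ksp = s(2s)^2 = 4s^3
s = (3.85 × 10^-9 / 4)^(1/3) = 9.873 × 10^-4 M
[I^-] = 2s = 1.97 × 10^-3 M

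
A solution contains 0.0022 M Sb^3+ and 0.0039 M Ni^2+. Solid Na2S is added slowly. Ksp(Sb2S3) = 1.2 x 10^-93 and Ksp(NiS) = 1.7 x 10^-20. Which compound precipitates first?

Precipitation of each salt starts when its ion product equals its Ksp.
For Sb2S3: 1.2 x 10^-93 = (0.0022)^2 × [S^2-]^3  ⇒  [S^2-] = 6.3 x 10^-30 M.
For NiS: 1.7 x 10^-20 = 0.0039 × [S^2-]  ⇒  [S^2-] = 4.4 x 10^-18 M.
The salt with the lower threshold [S^2-] precipitates first: Sb2S3.

Sb2S3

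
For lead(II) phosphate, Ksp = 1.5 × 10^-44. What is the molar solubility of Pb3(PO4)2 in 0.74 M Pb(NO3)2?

9.6e-23 M

Pb3(PO4)2(s) ⇌ 3 Pb^2+(aq) + 2 PO4^3-(aq)
Ksp = [Pb^2+]^3[PO4^3-]^2
Let s be the molar solubility in this solution. [Pb^2+] = 0.74 + 3s ≈ 0.74, [PO4^3-] = 2s (Ksp is small, so little additional dissolves).
Ksp ≈ (0.74)^3 × (2s)^2
s = 9.6 × 10^-23 M
Check: 3s = 2.9 × 10^-22 ≪ 0.74, so the approximation is valid.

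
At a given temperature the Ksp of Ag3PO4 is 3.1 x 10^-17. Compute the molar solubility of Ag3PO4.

Ag3PO4(s) <=> 3 Ag^+ + PO4^3-
Ksp = [Ag^+]^3[PO4^3-]
With molar solubility s: [Ag^+] = 3s, [PO4^3-] = s.
So Ksp = (3s)^3 × s = 27s^4
Solving, s = (3.1 x 10^-17/27)^(1/4) = 3.3 x 10^-5 M

s ≈ 3.3e-5 M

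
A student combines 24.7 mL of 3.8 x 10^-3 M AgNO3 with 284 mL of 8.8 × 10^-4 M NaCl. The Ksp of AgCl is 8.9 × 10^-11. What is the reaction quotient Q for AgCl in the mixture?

Total volume = 24.7 + 284 = 308.7 mL.
[Ag^+] = 3.8 × 10^-3 × (24.7/308.7) = 3.04 × 10^-4 M
[Cl^-] = 8.8 × 10^-4 × (284/308.7) = 8.10 x 10^-4 M
AgCl(s) <=> Ag^+ + Cl^-, so Q = [Ag^+][Cl^-]
Q = (3.04 × 10^-4)(8.10 × 10^-4) = 2.5 × 10^-7
Q > Ksp, so AgCl will precipitate.

2.5 × 10^-7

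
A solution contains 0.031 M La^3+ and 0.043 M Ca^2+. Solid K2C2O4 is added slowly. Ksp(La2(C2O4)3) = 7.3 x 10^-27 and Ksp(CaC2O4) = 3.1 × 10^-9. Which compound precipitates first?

La2(C2O4)3

Precipitation of each salt starts when its ion product equals its Ksp.
For La2(C2O4)3: 7.3 x 10^-27 = (0.031)^2 × [C2O4^2-]^3  ⇒  [C2O4^2-] = 2.0 x 10^-8 M.
For CaC2O4: 3.1 × 10^-9 = 0.043 × [C2O4^2-]  ⇒  [C2O4^2-] = 7.2 × 10^-8 M.
The salt with the lower threshold [C2O4^2-] precipitates first: La2(C2O4)3.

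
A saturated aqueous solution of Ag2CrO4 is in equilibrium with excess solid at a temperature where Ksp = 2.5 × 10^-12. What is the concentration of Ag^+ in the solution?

Ag2CrO4(s) ⇌ 2 Ag^+ + CrO4^2-
Ksp = [Ag^+]^2[CrO4^2-]
If s mol/L of Ag2CrO4 dissolves, [Ag^+] = 2s and [CrO4^2-] = s.
Substituting: Ksp = (2s)^2s = 4s^3
s = (2.5 × 10^-12 / 4)^(1/3) = 8.55 × 10^-5 M
[Ag^+] = 2s = 1.7 x 10^-4 M

[Ag^+] = 1.7 x 10^-4 M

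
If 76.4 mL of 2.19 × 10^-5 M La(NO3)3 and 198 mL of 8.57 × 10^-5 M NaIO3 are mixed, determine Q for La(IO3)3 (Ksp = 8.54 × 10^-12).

Total volume = 76.4 + 198 = 274.4 mL.
[La^3+] = 2.19 x 10^-5 × (76.4/274.4) = 6.098 × 10^-6 M
[IO3^-] = 8.57 x 10^-5 × (198/274.4) = 6.184 × 10^-5 M
La(IO3)3(s) <=> La^3+(aq) + 3 IO3^-(aq), so Q = [La^3+][IO3^-]^3
Q = (6.098 x 10^-6)(6.184 × 10^-5)^3 = 1.44 x 10^-18
Q < Ksp, so no precipitate of La(IO3)3 forms.

Q ≈ 1.44e-18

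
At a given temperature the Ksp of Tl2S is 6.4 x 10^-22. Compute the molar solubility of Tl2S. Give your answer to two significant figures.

5.4 x 10^-8 M

Tl2S(s) <=> 2 Tl^+ + S^2-
Ksp = [Tl^+]^2[S^2-]
Let s = molar solubility. Then [Tl^+] = 2s and [S^2-] = s.
Ksp = (2s)^2s = 4s^3
Solving, s = (6.4 x 10^-22/4)^(1/3) = 5.4 × 10^-8 M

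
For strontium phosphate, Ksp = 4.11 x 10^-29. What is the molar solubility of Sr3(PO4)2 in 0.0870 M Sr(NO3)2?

Sr3(PO4)2(s) ⇌ 3 Sr^2+ + 2 PO4^3-
Ksp = [Sr^2+]^3[PO4^3-]^2
If s mol/L dissolves here, [Sr^2+] = 0.0870 + 3s ≈ 0.0870, [PO4^3-] = 2s (Ksp is small, so little additional dissolves).
Ksp ≈ (0.0870)^3 × (2s)^2
s = 1.25 × 10^-13 M
Check: 3s = 3.7 x 10^-13 ≪ 0.0870, so the approximation is valid.

s ≈ 1.25 × 10^-13 M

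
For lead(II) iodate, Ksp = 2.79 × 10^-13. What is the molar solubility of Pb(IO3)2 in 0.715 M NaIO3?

5.46e-13 M

Pb(IO3)2(s) <=> Pb^2+(aq) + 2 IO3^-(aq)
Ksp = [Pb^2+][IO3^-]^2
Let s = moles of Pb(IO3)2 that dissolve per litre. [Pb^2+] = s, [IO3^-] = 0.715 + 2s ≈ 0.715 (since IO3^- from NaIO3 dominates).
Ksp ≈ s × (0.715)^2
s = 5.46 × 10^-13 M
Check: 2s = 1.1 × 10^-12 ≪ 0.715, so the approximation is valid.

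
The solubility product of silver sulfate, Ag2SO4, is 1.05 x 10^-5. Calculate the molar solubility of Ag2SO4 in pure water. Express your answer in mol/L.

Ag2SO4(s) ⇌ 2 Ag^+ + SO4^2-
Ksp = [Ag^+]^2[SO4^2-]
Let s = molar solubility. Then [Ag^+] = 2s and [SO4^2-] = s.
Ksp = (2s)^2s = 4s^3
s = (1.05 x 10^-5 / 4)^(1/3) = 1.38 × 10^-2 M

0.0138 M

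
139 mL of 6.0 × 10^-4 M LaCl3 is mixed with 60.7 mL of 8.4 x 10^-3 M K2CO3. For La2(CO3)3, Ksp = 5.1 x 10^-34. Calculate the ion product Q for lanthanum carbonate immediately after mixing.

Q ≈ 2.9e-15

Total volume = 139 + 60.7 = 199.7 mL.
[La^3+] = 6.0 × 10^-4 × (139/199.7) = 4.18 × 10^-4 M
[CO3^2-] = 8.4 × 10^-3 × (60.7/199.7) = 2.55 x 10^-3 M
La2(CO3)3(s) ⇌ 2 La^3+(aq) + 3 CO3^2-(aq), so Q = [La^3+]^2[CO3^2-]^3
Q = (4.18 x 10^-4)^2(2.55 × 10^-3)^3 = 2.9 x 10^-15
Q > Ksp, so La2(CO3)3 will precipitate.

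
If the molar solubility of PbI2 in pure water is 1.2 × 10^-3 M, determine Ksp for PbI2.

6.9 x 10^-9

PbI2(s) <=> Pb^2+ + 2 I^-
Let s = molar solubility. Then [Pb^2+] = s and [I^-] = 2s.
Ksp = [Pb^2+][I^-]^2
So Ksp = s × (2s)^2 = 4s^3
With s = 1.2 × 10^-3: Ksp = 6.9 × 10^-9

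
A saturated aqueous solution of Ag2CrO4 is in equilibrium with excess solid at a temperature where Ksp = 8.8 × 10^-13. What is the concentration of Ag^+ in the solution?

Ag2CrO4(s) <=> 2 Ag^+ + CrO4^2-
Ksp = [Ag^+]^2[CrO4^2-]
Let s = molar solubility. Then [Ag^+] = 2s and [CrO4^2-] = s.
So Ksp = (2s)^2 × s = 4s^3
s^3 = 8.8 × 10^-13 / 4, so s = 6.04 x 10^-5 M
[Ag^+] = 2s = 1.2 × 10^-4 M

1.2 × 10^-4 M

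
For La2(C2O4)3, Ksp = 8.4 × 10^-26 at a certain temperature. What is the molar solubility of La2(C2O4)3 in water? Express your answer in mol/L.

La2(C2O4)3(s) ⇌ 2 La^3+(aq) + 3 C2O4^2-(aq)
Ksp = [La^3+]^2[C2O4^2-]^3
If s mol/L of La2(C2O4)3 dissolves, [La^3+] = 2s and [C2O4^2-] = 3s.
So Ksp = (2s)^2 × (3s)^3 = 108s^5
Solving, s = (8.4 × 10^-26/108)^(1/5) = 3.8 × 10^-6 M

s = 3.8 × 10^-6 M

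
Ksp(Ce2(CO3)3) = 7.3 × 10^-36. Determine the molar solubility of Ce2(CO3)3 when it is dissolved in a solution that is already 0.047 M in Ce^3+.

Ce2(CO3)3(s) ⇌ 2 Ce^3+(aq) + 3 CO3^2-(aq)
Ksp = [Ce^3+]^2[CO3^2-]^3
Let s be the molar solubility in this solution. [Ce^3+] = 0.047 + 2s ≈ 0.047, [CO3^2-] = 3s (since the Ce^3+ already present dominates).
Ksp ≈ (0.047)^2 × (3s)^3
s = 5.0 × 10^-12 M
Check: 2s = 9.9 × 10^-12 ≪ 0.047, so the approximation is valid.

s = 5.0e-12 M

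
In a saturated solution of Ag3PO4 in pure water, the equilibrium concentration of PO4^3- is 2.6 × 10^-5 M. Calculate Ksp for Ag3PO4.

Ag3PO4(s) <=> 3 Ag^+(aq) + PO4^3-(aq)
Stoichiometry gives [Ag^+] = (3/1)[PO4^3-] = 7.80 × 10^-5 M.
Ksp = [Ag^+]^3[PO4^3-]
Ksp = (7.80 x 10^-5)^3 × 2.6 × 10^-5 = 1.2 × 10^-17

1.2 × 10^-17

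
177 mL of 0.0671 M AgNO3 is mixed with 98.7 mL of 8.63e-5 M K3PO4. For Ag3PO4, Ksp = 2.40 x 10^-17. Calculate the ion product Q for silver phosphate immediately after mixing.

2.47 × 10^-9

Total volume = 177 + 98.7 = 275.7 mL.
[Ag^+] = 6.71 × 10^-2 × (177/275.7) = 4.308 x 10^-2 M
[PO4^3-] = 8.63 x 10^-5 × (98.7/275.7) = 3.090 × 10^-5 M
Ag3PO4(s) ⇌ 3 Ag^+(aq) + PO4^3-(aq), so Q = [Ag^+]^3[PO4^3-]
Q = (4.308 × 10^-2)^3(3.090 × 10^-5) = 2.47 × 10^-9
Q > Ksp, so Ag3PO4 will precipitate.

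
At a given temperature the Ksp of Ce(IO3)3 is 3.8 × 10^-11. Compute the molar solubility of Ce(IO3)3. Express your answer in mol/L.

Ce(IO3)3(s) ⇌ Ce^3+ + 3 IO3^-
Ksp = [Ce^3+][IO3^-]^3
For each mole of Ce(IO3)3 that dissolves: [Ce^3+] = s, [IO3^-] = 3s.
Substituting: Ksp = s(3s)^3 = 27s^4
Solving, s = (3.8 × 10^-11/27)^(1/4) = 1.1 × 10^-3 M

1.1 × 10^-3 M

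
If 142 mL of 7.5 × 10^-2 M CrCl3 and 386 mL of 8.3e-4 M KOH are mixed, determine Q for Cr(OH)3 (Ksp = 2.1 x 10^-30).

4.5 × 10^-12

Total volume = 142 + 386 = 528 mL.
[Cr^3+] = 7.5 × 10^-2 × (142/528) = 2.02 x 10^-2 M
[OH^-] = 8.3 × 10^-4 × (386/528) = 6.07 × 10^-4 M
Cr(OH)3(s) ⇌ Cr^3+ + 3 OH^-, so Q = [Cr^3+][OH^-]^3
Q = (2.02 × 10^-2)(6.07 × 10^-4)^3 = 4.5 × 10^-12
Q > Ksp, so Cr(OH)3 will precipitate.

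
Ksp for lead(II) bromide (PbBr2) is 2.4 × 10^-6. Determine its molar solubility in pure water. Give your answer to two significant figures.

PbBr2(s) ⇌ Pb^2+ + 2 Br^-
Ksp = [Pb^2+][Br^-]^2
Let s = molar solubility. Then [Pb^2+] = s and [Br^-] = 2s.
Ksp = s(2s)^2 = 4s^3
Solving, s = (2.4 × 10^-6/4)^(1/3) = 8.4 × 10^-3 M

s = 8.4 x 10^-3 M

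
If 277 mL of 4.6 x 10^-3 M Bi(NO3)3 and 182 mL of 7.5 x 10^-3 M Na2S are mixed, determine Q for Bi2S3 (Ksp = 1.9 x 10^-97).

Total volume = 277 + 182 = 459 mL.
[Bi^3+] = 4.6 × 10^-3 × (277/459) = 2.78 x 10^-3 M
[S^2-] = 7.5 × 10^-3 × (182/459) = 2.97 × 10^-3 M
Bi2S3(s) ⇌ 2 Bi^3+(aq) + 3 S^2-(aq), so Q = [Bi^3+]^2[S^2-]^3
Q = (2.78 × 10^-3)^2(2.97 × 10^-3)^3 = 2.0 × 10^-13
Q > Ksp, so Bi2S3 will precipitate.

2.0e-13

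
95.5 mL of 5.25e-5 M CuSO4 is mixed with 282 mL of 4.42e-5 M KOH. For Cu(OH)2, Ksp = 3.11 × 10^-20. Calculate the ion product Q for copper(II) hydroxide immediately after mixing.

Total volume = 95.5 + 282 = 377.5 mL.
[Cu^2+] = 5.25 x 10^-5 × (95.5/377.5) = 1.328 x 10^-5 M
[OH^-] = 4.42 × 10^-5 × (282/377.5) = 3.302 × 10^-5 M
Cu(OH)2(s) ⇌ Cu^2+ + 2 OH^-, so Q = [Cu^2+][OH^-]^2
Q = (1.328 × 10^-5)(3.302 x 10^-5)^2 = 1.45 × 10^-14
Q > Ksp, so Cu(OH)2 will precipitate.

Q ≈ 1.45 × 10^-14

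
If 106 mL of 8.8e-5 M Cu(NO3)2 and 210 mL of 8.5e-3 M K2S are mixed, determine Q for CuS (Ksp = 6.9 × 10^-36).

Q ≈ 1.7e-7

Total volume = 106 + 210 = 316 mL.
[Cu^2+] = 8.8 x 10^-5 × (106/316) = 2.95 x 10^-5 M
[S^2-] = 8.5 × 10^-3 × (210/316) = 5.65 × 10^-3 M
CuS(s) <=> Cu^2+ + S^2-, so Q = [Cu^2+][S^2-]
Q = (2.95 × 10^-5)(5.65 × 10^-3) = 1.7 × 10^-7
Q > Ksp, so CuS will precipitate.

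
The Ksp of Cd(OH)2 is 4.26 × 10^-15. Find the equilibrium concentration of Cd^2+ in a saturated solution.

[Cd^2+] ≈ 1.02 x 10^-5 M

Cd(OH)2(s) <=> Cd^2+(aq) + 2 OH^-(aq)
Ksp = [Cd^2+][OH^-]^2
With molar solubility s: [Cd^2+] = s, [OH^-] = 2s.
Substituting: Ksp = s(2s)^2 = 4s^3
s^3 = 4.26 × 10^-15 / 4, so s = 1.021 x 10^-5 M
[Cd^2+] = s = 1.02 × 10^-5 M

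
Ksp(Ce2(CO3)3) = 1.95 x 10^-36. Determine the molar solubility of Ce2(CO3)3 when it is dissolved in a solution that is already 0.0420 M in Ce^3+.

s ≈ 3.45 × 10^-12 M

Ce2(CO3)3(s) <=> 2 Ce^3+ + 3 CO3^2-
Ksp = [Ce^3+]^2[CO3^2-]^3
Let s = moles of Ce2(CO3)3 that dissolve per litre. [Ce^3+] = 0.0420 + 2s ≈ 0.0420, [CO3^2-] = 3s (common-ion effect: Ce^3+ is already 0.0420 M).
Ksp ≈ (0.0420)^2 × (3s)^3
s = 3.45 × 10^-12 M
Check: 2s = 6.9 x 10^-12 ≪ 0.0420, so the approximation is valid.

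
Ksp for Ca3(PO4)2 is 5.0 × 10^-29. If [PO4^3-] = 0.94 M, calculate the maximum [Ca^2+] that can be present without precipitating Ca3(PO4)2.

Ca3(PO4)2(s) <=> 3 Ca^2+ + 2 PO4^3-
Ksp = [Ca^2+]^3[PO4^3-]^2
Precipitation begins when Q = Ksp. With [PO4^3-] = 0.94 M:
5.0 × 10^-29 = (0.94)^2 × [Ca^2+]^3
[Ca^2+] = (5.0 × 10^-29 / 8.84 × 10^-1)^(1/3) = 3.8 x 10^-10 M

[Ca^2+] ≈ 3.8e-10 M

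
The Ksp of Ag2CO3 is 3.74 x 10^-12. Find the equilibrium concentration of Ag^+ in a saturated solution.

1.96e-4 M

Ag2CO3(s) <=> 2 Ag^+ + CO3^2-
Ksp = [Ag^+]^2[CO3^2-]
With molar solubility s: [Ag^+] = 2s, [CO3^2-] = s.
Substituting: Ksp = (2s)^2s = 4s^3
s^3 = 3.74 x 10^-12 / 4, so s = 9.778 × 10^-5 M
[Ag^+] = 2s = 1.96 x 10^-4 M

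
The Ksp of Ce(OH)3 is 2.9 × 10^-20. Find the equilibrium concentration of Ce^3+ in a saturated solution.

Ce(OH)3(s) ⇌ Ce^3+(aq) + 3 OH^-(aq)
Ksp = [Ce^3+][OH^-]^3
If s mol/L of Ce(OH)3 dissolves, [Ce^3+] = s and [OH^-] = 3s.
So Ksp = s × (3s)^3 = 27s^4
s^4 = 2.9 × 10^-20 / 27, so s = 5.72 × 10^-6 M
[Ce^3+] = s = 5.7 × 10^-6 M

5.7 × 10^-6 M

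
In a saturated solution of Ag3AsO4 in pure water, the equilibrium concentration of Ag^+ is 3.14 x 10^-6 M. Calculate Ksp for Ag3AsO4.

Ag3AsO4(s) ⇌ 3 Ag^+(aq) + AsO4^3-(aq)
Stoichiometry gives [AsO4^3-] = (1/3)[Ag^+] = 1.047 × 10^-6 M.
Ksp = [Ag^+]^3[AsO4^3-]
Ksp = (3.14 × 10^-6)^3 × 1.047 x 10^-6 = 3.24 x 10^-23

Ksp = 3.24 × 10^-23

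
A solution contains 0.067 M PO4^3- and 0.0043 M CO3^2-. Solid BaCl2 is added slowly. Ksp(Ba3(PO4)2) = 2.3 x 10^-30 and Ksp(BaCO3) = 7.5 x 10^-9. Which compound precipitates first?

Each salt begins to precipitate when Q = Ksp, i.e. when [Ba^2+] reaches its threshold.
For Ba3(PO4)2: 2.3 x 10^-30 = (0.067)^2 × [Ba^2+]^3  ⇒  [Ba^2+] = 8.0 × 10^-10 M.
For BaCO3: 7.5 x 10^-9 = 0.0043 × [Ba^2+]  ⇒  [Ba^2+] = 1.7 × 10^-6 M.
The salt with the lower threshold [Ba^2+] precipitates first: Ba3(PO4)2.

Ba3(PO4)2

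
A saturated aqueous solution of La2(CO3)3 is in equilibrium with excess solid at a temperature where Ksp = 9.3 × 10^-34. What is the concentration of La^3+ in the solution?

La2(CO3)3(s) <=> 2 La^3+ + 3 CO3^2-
Ksp = [La^3+]^2[CO3^2-]^3
For each mole of La2(CO3)3 that dissolves: [La^3+] = 2s, [CO3^2-] = 3s.
Ksp = (2s)^2(3s)^3 = 108s^5
s = (9.3 × 10^-34 / 108)^(1/5) = 9.71 x 10^-8 M
[La^3+] = 2s = 1.9 × 10^-7 M

1.9 × 10^-7 M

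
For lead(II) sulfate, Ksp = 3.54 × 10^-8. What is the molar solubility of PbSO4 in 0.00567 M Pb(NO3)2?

s ≈ 6.24 x 10^-6 M

PbSO4(s) ⇌ Pb^2+(aq) + SO4^2-(aq)
Ksp = [Pb^2+][SO4^2-]
Let s = moles of PbSO4 that dissolve per litre. [Pb^2+] = 0.00567 + s ≈ 0.00567, [SO4^2-] = s (Ksp is small, so little additional dissolves).
Ksp ≈ 0.00567 × s
s = 6.24 x 10^-6 M
Check: s = 6.2 x 10^-6 ≪ 0.00567, so the approximation is valid.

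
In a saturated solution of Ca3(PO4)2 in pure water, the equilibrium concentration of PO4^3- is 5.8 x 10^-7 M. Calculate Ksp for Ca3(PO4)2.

Ca3(PO4)2(s) ⇌ 3 Ca^2+(aq) + 2 PO4^3-(aq)
Stoichiometry gives [Ca^2+] = (3/2)[PO4^3-] = 8.70 x 10^-7 M.
Ksp = [Ca^2+]^3[PO4^3-]^2
Ksp = (8.70 x 10^-7)^3 × (5.8 × 10^-7)^2 = 2.2 x 10^-31

Ksp ≈ 2.2e-31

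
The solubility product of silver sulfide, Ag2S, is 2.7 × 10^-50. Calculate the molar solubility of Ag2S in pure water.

Ag2S(s) ⇌ 2 Ag^+ + S^2-
Ksp = [Ag^+]^2[S^2-]
Let s = molar solubility. Then [Ag^+] = 2s and [S^2-] = s.
Substituting: Ksp = (2s)^2s = 4s^3
Solving, s = (2.7 × 10^-50/4)^(1/3) = 1.9 x 10^-17 M

1.9 × 10^-17 M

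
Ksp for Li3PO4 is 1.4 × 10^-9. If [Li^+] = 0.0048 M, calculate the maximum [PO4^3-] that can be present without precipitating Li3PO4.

Li3PO4(s) <=> 3 Li^+ + PO4^3-
Ksp = [Li^+]^3[PO4^3-]
Precipitation begins when Q = Ksp. With [Li^+] = 0.0048 M:
1.4 × 10^-9 = (0.0048)^3 × [PO4^3-]
[PO4^3-] = (1.4 × 10^-9 / 1.11 × 10^-7) = 1.3 × 10^-2 M

[PO4^3-] ≈ 0.013 M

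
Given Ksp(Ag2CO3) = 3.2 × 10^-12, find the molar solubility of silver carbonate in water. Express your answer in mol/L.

Ag2CO3(s) <=> 2 Ag^+ + CO3^2-
Ksp = [Ag^+]^2[CO3^2-]
If s mol/L of Ag2CO3 dissolves, [Ag^+] = 2s and [CO3^2-] = s.
So Ksp = (2s)^2 × s = 4s^3
Solving, s = (3.2 × 10^-12/4)^(1/3) = 9.3 × 10^-5 M

s = 9.3e-5 M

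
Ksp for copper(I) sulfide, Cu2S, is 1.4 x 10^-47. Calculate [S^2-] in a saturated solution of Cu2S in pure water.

[S^2-] ≈ 1.5 × 10^-16 M

Cu2S(s) ⇌ 2 Cu^+ + S^2-
Ksp = [Cu^+]^2[S^2-]
Let s = molar solubility. Then [Cu^+] = 2s and [S^2-] = s.
Ksp = (2s)^2s = 4s^3
Solving, s = (1.4 x 10^-47/4)^(1/3) = 1.52 x 10^-16 M
[S^2-] = s = 1.5 x 10^-16 M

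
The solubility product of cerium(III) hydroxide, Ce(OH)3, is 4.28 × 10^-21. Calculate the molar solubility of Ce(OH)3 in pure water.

Ce(OH)3(s) ⇌ Ce^3+ + 3 OH^-
Ksp = [Ce^3+][OH^-]^3
For each mole of Ce(OH)3 that dissolves: [Ce^3+] = s, [OH^-] = 3s.
Substituting: Ksp = s(3s)^3 = 27s^4
Solving, s = (4.28 × 10^-21/27)^(1/4) = 3.55 × 10^-6 M

s = 3.55 × 10^-6 M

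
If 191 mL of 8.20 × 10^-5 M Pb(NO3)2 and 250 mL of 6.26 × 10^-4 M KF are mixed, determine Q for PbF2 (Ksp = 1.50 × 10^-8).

Q = 4.47 x 10^-12

Total volume = 191 + 250 = 441 mL.
[Pb^2+] = 8.20 × 10^-5 × (191/441) = 3.551 × 10^-5 M
[F^-] = 6.26 × 10^-4 × (250/441) = 3.549 × 10^-4 M
PbF2(s) <=> Pb^2+ + 2 F^-, so Q = [Pb^2+][F^-]^2
Q = (3.551 × 10^-5)(3.549 x 10^-4)^2 = 4.47 x 10^-12
Q < Ksp, so no precipitate of PbF2 forms.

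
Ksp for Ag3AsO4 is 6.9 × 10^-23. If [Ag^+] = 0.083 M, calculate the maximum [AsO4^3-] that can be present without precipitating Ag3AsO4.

Ag3AsO4(s) ⇌ 3 Ag^+ + AsO4^3-
Ksp = [Ag^+]^3[AsO4^3-]
Precipitation begins when Q = Ksp. With [Ag^+] = 0.083 M:
6.9 × 10^-23 = (0.083)^3 × [AsO4^3-]
[AsO4^3-] = (6.9 × 10^-23 / 5.72 × 10^-4) = 1.2 × 10^-19 M

[AsO4^3-] = 1.2 x 10^-19 M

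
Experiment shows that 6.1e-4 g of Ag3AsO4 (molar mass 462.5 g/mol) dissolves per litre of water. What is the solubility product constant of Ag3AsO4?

Ksp ≈ 8.2e-23

Molar solubility s = (6.1 × 10^-4 g/L) / (462.5 g/mol) = 1.32 x 10^-6 M.
Ag3AsO4(s) ⇌ 3 Ag^+ + AsO4^3-
For each mole of Ag3AsO4 that dissolves: [Ag^+] = 3s, [AsO4^3-] = s.
Ksp = [Ag^+]^3[AsO4^3-]
Substituting: Ksp = (3s)^3s = 27s^4
Ksp = 27 × (1.32 × 10^-6)^4 = 8.2 x 10^-23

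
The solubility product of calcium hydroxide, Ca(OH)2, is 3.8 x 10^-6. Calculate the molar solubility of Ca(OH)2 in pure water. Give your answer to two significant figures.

9.8e-3 M

Ca(OH)2(s) <=> Ca^2+(aq) + 2 OH^-(aq)
Ksp = [Ca^2+][OH^-]^2
With molar solubility s: [Ca^2+] = s, [OH^-] = 2s.
So Ksp = s × (2s)^2 = 4s^3
s^3 = 3.8 x 10^-6 / 4, so s = 9.8 x 10^-3 M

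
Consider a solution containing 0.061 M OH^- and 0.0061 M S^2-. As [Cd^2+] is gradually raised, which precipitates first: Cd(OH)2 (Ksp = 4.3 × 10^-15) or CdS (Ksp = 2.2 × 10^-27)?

CdS

Precipitation of each salt starts when its ion product equals its Ksp.
For Cd(OH)2: 4.3 × 10^-15 = (0.061)^2 × [Cd^2+]  ⇒  [Cd^2+] = 1.2 × 10^-12 M.
For CdS: 2.2 × 10^-27 = 0.0061 × [Cd^2+]  ⇒  [Cd^2+] = 3.6 x 10^-25 M.
The salt with the lower threshold [Cd^2+] precipitates first: CdS.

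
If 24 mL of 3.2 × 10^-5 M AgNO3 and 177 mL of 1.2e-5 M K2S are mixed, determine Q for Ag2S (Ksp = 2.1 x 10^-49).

Total volume = 24 + 177 = 201 mL.
[Ag^+] = 3.2 × 10^-5 × (24/201) = 3.82 × 10^-6 M
[S^2-] = 1.2 x 10^-5 × (177/201) = 1.06 × 10^-5 M
Ag2S(s) <=> 2 Ag^+ + S^2-, so Q = [Ag^+]^2[S^2-]
Q = (3.82 × 10^-6)^2(1.06 × 10^-5) = 1.5 × 10^-16
Q > Ksp, so Ag2S will precipitate.

Q = 1.5 × 10^-16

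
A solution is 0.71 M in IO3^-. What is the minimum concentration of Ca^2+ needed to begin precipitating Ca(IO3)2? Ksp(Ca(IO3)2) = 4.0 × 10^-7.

Ca(IO3)2(s) ⇌ Ca^2+(aq) + 2 IO3^-(aq)
Ksp = [Ca^2+][IO3^-]^2
Precipitation begins when Q = Ksp. With [IO3^-] = 0.71 M:
4.0 × 10^-7 = (0.71)^2 × [Ca^2+]
[Ca^2+] = (4.0 × 10^-7 / 5.04 × 10^-1) = 7.9 x 10^-7 M

[Ca^2+] ≈ 7.9 x 10^-7 M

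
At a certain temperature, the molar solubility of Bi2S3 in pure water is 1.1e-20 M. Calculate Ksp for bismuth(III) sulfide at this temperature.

Ksp ≈ 1.7 × 10^-98

Bi2S3(s) <=> 2 Bi^3+(aq) + 3 S^2-(aq)
Let s = molar solubility. Then [Bi^3+] = 2s and [S^2-] = 3s.
Ksp = [Bi^3+]^2[S^2-]^3
Substituting: Ksp = (2s)^2(3s)^3 = 108s^5
Ksp = 108 × (1.1 x 10^-20)^5 = 1.7 x 10^-98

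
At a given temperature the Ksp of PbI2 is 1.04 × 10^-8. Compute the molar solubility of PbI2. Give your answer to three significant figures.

PbI2(s) ⇌ Pb^2+(aq) + 2 I^-(aq)
Ksp = [Pb^2+][I^-]^2
Let s = molar solubility. Then [Pb^2+] = s and [I^-] = 2s.
Ksp = s(2s)^2 = 4s^3
Solving, s = (1.04 × 10^-8/4)^(1/3) = 1.38 x 10^-3 M

1.38 × 10^-3 M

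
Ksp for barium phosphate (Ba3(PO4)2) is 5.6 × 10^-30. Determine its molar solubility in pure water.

Ba3(PO4)2(s) <=> 3 Ba^2+ + 2 PO4^3-
Ksp = [Ba^2+]^3[PO4^3-]^2
For each mole of Ba3(PO4)2 that dissolves: [Ba^2+] = 3s, [PO4^3-] = 2s.
Ksp = (3s)^3(2s)^2 = 108s^5
s = (5.6 × 10^-30 / 108)^(1/5) = 5.5 × 10^-7 M

s = 5.5 x 10^-7 M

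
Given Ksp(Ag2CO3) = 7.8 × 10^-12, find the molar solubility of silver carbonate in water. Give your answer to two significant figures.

s ≈ 1.2 × 10^-4 M

Ag2CO3(s) ⇌ 2 Ag^+(aq) + CO3^2-(aq)
Ksp = [Ag^+]^2[CO3^2-]
If s mol/L of Ag2CO3 dissolves, [Ag^+] = 2s and [CO3^2-] = s.
Substituting: Ksp = (2s)^2s = 4s^3
s = (7.8 × 10^-12 / 4)^(1/3) = 1.2 x 10^-4 M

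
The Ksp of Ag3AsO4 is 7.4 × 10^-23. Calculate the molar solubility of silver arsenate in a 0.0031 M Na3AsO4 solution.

s ≈ 9.6e-8 M

Ag3AsO4(s) ⇌ 3 Ag^+ + AsO4^3-
Ksp = [Ag^+]^3[AsO4^3-]
Let s be the molar solubility in this solution. [Ag^+] = 3s, [AsO4^3-] = 0.0031 + s ≈ 0.0031 (since AsO4^3- from Na3AsO4 dominates).
Ksp ≈ (3s)^3 × 0.0031
s = 9.6 x 10^-8 M
Check: s = 9.6 × 10^-8 ≪ 0.0031, so the approximation is valid.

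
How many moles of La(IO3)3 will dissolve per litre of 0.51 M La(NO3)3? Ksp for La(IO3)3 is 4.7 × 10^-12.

La(IO3)3(s) ⇌ La^3+(aq) + 3 IO3^-(aq)
Ksp = [La^3+][IO3^-]^3
Let s = moles of La(IO3)3 that dissolve per litre. [La^3+] = 0.51 + s ≈ 0.51, [IO3^-] = 3s (common-ion effect: La^3+ is already 0.51 M).
Ksp ≈ 0.51 × (3s)^3
s = 7.0 x 10^-5 M
Check: s = 7.0 × 10^-5 ≪ 0.51, so the approximation is valid.

s ≈ 7.0 x 10^-5 M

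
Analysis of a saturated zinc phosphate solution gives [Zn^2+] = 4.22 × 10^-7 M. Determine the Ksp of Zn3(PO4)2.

Zn3(PO4)2(s) ⇌ 3 Zn^2+ + 2 PO4^3-
Stoichiometry gives [PO4^3-] = (2/3)[Zn^2+] = 2.813 × 10^-7 M.
Ksp = [Zn^2+]^3[PO4^3-]^2
Ksp = (4.22 x 10^-7)^3 × (2.813 × 10^-7)^2 = 5.95 x 10^-33

Ksp = 5.95 × 10^-33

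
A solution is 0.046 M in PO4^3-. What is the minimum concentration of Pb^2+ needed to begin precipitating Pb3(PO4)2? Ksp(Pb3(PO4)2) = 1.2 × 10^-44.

[Pb^2+] = 1.8 x 10^-14 M

Pb3(PO4)2(s) ⇌ 3 Pb^2+ + 2 PO4^3-
Ksp = [Pb^2+]^3[PO4^3-]^2
Precipitation begins when Q = Ksp. With [PO4^3-] = 0.046 M:
1.2 × 10^-44 = (0.046)^2 × [Pb^2+]^3
[Pb^2+] = (1.2 × 10^-44 / 2.12 × 10^-3)^(1/3) = 1.8 × 10^-14 M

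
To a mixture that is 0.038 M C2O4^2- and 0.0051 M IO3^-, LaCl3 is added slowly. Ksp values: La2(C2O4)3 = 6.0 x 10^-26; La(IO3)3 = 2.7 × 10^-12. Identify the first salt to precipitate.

Precipitation of each salt starts when its ion product equals its Ksp.
For La2(C2O4)3: 6.0 x 10^-26 = (0.038)^3 × [La^3+]^2  ⇒  [La^3+] = 3.3 × 10^-11 M.
For La(IO3)3: 2.7 × 10^-12 = (0.0051)^3 × [La^3+]  ⇒  [La^3+] = 2.0 × 10^-5 M.
The salt with the lower threshold [La^3+] precipitates first: La2(C2O4)3.

La2(C2O4)3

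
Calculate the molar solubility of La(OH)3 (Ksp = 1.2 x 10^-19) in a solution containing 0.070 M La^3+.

La(OH)3(s) ⇌ La^3+(aq) + 3 OH^-(aq)
Ksp = [La^3+][OH^-]^3
Let s be the molar solubility in this solution. [La^3+] = 0.070 + s ≈ 0.070, [OH^-] = 3s (common-ion effect: La^3+ is already 0.070 M).
Ksp ≈ 0.070 × (3s)^3
s = 4.0 x 10^-7 M
Check: s = 4.0 x 10^-7 ≪ 0.070, so the approximation is valid.

4.0 × 10^-7 M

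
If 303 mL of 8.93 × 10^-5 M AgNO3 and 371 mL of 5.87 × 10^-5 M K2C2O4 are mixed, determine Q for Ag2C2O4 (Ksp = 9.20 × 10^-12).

Total volume = 303 + 371 = 674 mL.
[Ag^+] = 8.93 x 10^-5 × (303/674) = 4.015 × 10^-5 M
[C2O4^2-] = 5.87 × 10^-5 × (371/674) = 3.231 × 10^-5 M
Ag2C2O4(s) ⇌ 2 Ag^+ + C2O4^2-, so Q = [Ag^+]^2[C2O4^2-]
Q = (4.015 × 10^-5)^2(3.231 × 10^-5) = 5.21 × 10^-14
Q < Ksp, so no precipitate of Ag2C2O4 forms.

Q ≈ 5.21e-14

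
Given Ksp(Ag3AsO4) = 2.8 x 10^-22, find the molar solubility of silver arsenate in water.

Ag3AsO4(s) ⇌ 3 Ag^+ + AsO4^3-
Ksp = [Ag^+]^3[AsO4^3-]
For each mole of Ag3AsO4 that dissolves: [Ag^+] = 3s, [AsO4^3-] = s.
So Ksp = (3s)^3 × s = 27s^4
s = (2.8 x 10^-22 / 27)^(1/4) = 1.8 x 10^-6 M

1.8 × 10^-6 M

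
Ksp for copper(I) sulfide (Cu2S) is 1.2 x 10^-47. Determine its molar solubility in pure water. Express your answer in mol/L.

Cu2S(s) ⇌ 2 Cu^+ + S^2-
Ksp = [Cu^+]^2[S^2-]
With molar solubility s: [Cu^+] = 2s, [S^2-] = s.
Ksp = (2s)^2s = 4s^3
s^3 = 1.2 x 10^-47 / 4, so s = 1.4 x 10^-16 M

1.4e-16 M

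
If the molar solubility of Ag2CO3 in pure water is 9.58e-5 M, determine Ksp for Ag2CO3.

Ag2CO3(s) <=> 2 Ag^+(aq) + CO3^2-(aq)
With molar solubility s: [Ag^+] = 2s, [CO3^2-] = s.
Ksp = [Ag^+]^2[CO3^2-]
Ksp = (2s)^2s = 4s^3
With s = 9.58 × 10^-5: Ksp = 3.52 x 10^-12

Ksp = 3.52 × 10^-12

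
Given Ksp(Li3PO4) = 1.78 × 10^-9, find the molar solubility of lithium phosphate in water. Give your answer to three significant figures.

s = 2.85e-3 M

Li3PO4(s) <=> 3 Li^+(aq) + PO4^3-(aq)
Ksp = [Li^+]^3[PO4^3-]
With molar solubility s: [Li^+] = 3s, [PO4^3-] = s.
So Ksp = (3s)^3 × s = 27s^4
s = (1.78 × 10^-9 / 27)^(1/4) = 2.85 x 10^-3 M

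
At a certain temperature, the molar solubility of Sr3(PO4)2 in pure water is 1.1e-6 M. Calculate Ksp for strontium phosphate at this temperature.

Sr3(PO4)2(s) <=> 3 Sr^2+(aq) + 2 PO4^3-(aq)
If s mol/L of Sr3(PO4)2 dissolves, [Sr^2+] = 3s and [PO4^3-] = 2s.
Ksp = [Sr^2+]^3[PO4^3-]^2
Ksp = (3s)^3(2s)^2 = 108s^5
Ksp = 108 × (1.1 × 10^-6)^5 = 1.7 x 10^-28

Ksp = 1.7 x 10^-28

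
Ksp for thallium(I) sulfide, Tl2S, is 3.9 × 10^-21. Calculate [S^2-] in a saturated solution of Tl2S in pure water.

[S^2-] ≈ 9.9 × 10^-8 M

Tl2S(s) ⇌ 2 Tl^+ + S^2-
Ksp = [Tl^+]^2[S^2-]
For each mole of Tl2S that dissolves: [Tl^+] = 2s, [S^2-] = s.
So Ksp = (2s)^2 × s = 4s^3
s = (3.9 × 10^-21 / 4)^(1/3) = 9.92 x 10^-8 M
[S^2-] = s = 9.9 × 10^-8 M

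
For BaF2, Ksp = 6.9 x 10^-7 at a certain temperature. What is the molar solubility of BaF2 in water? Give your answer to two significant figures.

s ≈ 5.6 × 10^-3 M

BaF2(s) <=> Ba^2+ + 2 F^-
Ksp = [Ba^2+][F^-]^2
Let s = molar solubility. Then [Ba^2+] = s and [F^-] = 2s.
So Ksp = s × (2s)^2 = 4s^3
s^3 = 6.9 x 10^-7 / 4, so s = 5.6 x 10^-3 M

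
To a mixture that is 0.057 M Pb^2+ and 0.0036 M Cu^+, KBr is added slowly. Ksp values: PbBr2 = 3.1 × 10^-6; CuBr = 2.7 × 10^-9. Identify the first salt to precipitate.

CuBr

Each salt begins to precipitate when Q = Ksp, i.e. when [Br^-] reaches its threshold.
For PbBr2: 3.1 × 10^-6 = 0.057 × [Br^-]^2  ⇒  [Br^-] = 7.4 × 10^-3 M.
For CuBr: 2.7 × 10^-9 = 0.0036 × [Br^-]  ⇒  [Br^-] = 7.5 x 10^-7 M.
The salt with the lower threshold [Br^-] precipitates first: CuBr.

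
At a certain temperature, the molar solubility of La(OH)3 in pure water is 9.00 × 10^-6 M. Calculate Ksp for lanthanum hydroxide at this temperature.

Ksp = 1.77 × 10^-19

La(OH)3(s) <=> La^3+(aq) + 3 OH^-(aq)
Let s = molar solubility. Then [La^3+] = s and [OH^-] = 3s.
Ksp = [La^3+][OH^-]^3
Substituting: Ksp = s(3s)^3 = 27s^4
Ksp = 27 × (9.00 × 10^-6)^4 = 1.77 × 10^-19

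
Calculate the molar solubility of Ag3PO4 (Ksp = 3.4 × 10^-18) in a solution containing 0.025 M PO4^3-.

Ag3PO4(s) <=> 3 Ag^+(aq) + PO4^3-(aq)
Ksp = [Ag^+]^3[PO4^3-]
If s mol/L dissolves here, [Ag^+] = 3s, [PO4^3-] = 0.025 + s ≈ 0.025 (Ksp is small, so little additional dissolves).
Ksp ≈ (3s)^3 × 0.025
s = 1.7 × 10^-6 M
Check: s = 1.7 × 10^-6 ≪ 0.025, so the approximation is valid.

s ≈ 1.7 x 10^-6 M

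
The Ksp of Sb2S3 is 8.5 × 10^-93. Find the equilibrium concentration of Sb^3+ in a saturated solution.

[Sb^3+] = 3.0e-19 M

Sb2S3(s) ⇌ 2 Sb^3+(aq) + 3 S^2-(aq)
Ksp = [Sb^3+]^2[S^2-]^3
For each mole of Sb2S3 that dissolves: [Sb^3+] = 2s, [S^2-] = 3s.
Substituting: Ksp = (2s)^2(3s)^3 = 108s^5
Solving, s = (8.5 × 10^-93/108)^(1/5) = 1.51 x 10^-19 M
[Sb^3+] = 2s = 3.0 × 10^-19 M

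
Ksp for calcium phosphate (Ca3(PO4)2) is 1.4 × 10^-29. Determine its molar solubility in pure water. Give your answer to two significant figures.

Ca3(PO4)2(s) ⇌ 3 Ca^2+(aq) + 2 PO4^3-(aq)
Ksp = [Ca^2+]^3[PO4^3-]^2
For each mole of Ca3(PO4)2 that dissolves: [Ca^2+] = 3s, [PO4^3-] = 2s.
Substituting: Ksp = (3s)^3(2s)^2 = 108s^5
Solving, s = (1.4 × 10^-29/108)^(1/5) = 6.6 × 10^-7 M

6.6e-7 M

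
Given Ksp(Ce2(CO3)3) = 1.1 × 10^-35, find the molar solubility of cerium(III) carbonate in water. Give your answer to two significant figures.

s = 4.0e-8 M

Ce2(CO3)3(s) <=> 2 Ce^3+(aq) + 3 CO3^2-(aq)
Ksp = [Ce^3+]^2[CO3^2-]^3
With molar solubility s: [Ce^3+] = 2s, [CO3^2-] = 3s.
Ksp = (2s)^2(3s)^3 = 108s^5
s^5 = 1.1 × 10^-35 / 108, so s = 4.0 × 10^-8 M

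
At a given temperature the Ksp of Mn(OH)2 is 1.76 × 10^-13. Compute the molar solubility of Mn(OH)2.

s ≈ 3.53 × 10^-5 M

Mn(OH)2(s) <=> Mn^2+(aq) + 2 OH^-(aq)
Ksp = [Mn^2+][OH^-]^2
With molar solubility s: [Mn^2+] = s, [OH^-] = 2s.
Ksp = s(2s)^2 = 4s^3
Solving, s = (1.76 × 10^-13/4)^(1/3) = 3.53 × 10^-5 M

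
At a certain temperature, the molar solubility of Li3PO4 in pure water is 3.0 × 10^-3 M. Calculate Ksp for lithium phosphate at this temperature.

Li3PO4(s) ⇌ 3 Li^+ + PO4^3-
Let s = molar solubility. Then [Li^+] = 3s and [PO4^3-] = s.
Ksp = [Li^+]^3[PO4^3-]
So Ksp = (3s)^3 × s = 27s^4
Ksp = 27 × (3.0 x 10^-3)^4 = 2.2 x 10^-9

Ksp ≈ 2.2 × 10^-9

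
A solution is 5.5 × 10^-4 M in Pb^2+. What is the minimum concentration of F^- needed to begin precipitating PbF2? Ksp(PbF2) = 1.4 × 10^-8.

5.0e-3 M

PbF2(s) ⇌ Pb^2+ + 2 F^-
Ksp = [Pb^2+][F^-]^2
Precipitation begins when Q = Ksp. With [Pb^2+] = 5.5 × 10^-4 M:
1.4 × 10^-8 = (5.5 × 10^-4) × [F^-]^2
[F^-] = (1.4 × 10^-8 / 5.5 × 10^-4)^(1/2) = 5.0 × 10^-3 M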